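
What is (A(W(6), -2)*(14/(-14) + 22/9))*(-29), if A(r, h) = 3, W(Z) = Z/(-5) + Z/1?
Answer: -377/3 ≈ -125.67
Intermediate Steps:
W(Z) = 4*Z/5 (W(Z) = Z*(-1/5) + Z*1 = -Z/5 + Z = 4*Z/5)
(A(W(6), -2)*(14/(-14) + 22/9))*(-29) = (3*(14/(-14) + 22/9))*(-29) = (3*(14*(-1/14) + 22*(1/9)))*(-29) = (3*(-1 + 22/9))*(-29) = (3*(13/9))*(-29) = (13/3)*(-29) = -377/3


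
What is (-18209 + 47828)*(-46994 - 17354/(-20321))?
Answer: -28284596518680/20321 ≈ -1.3919e+9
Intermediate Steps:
(-18209 + 47828)*(-46994 - 17354/(-20321)) = 29619*(-46994 - 17354*(-1/20321)) = 29619*(-46994 + 17354/20321) = 29619*(-954947720/20321) = -28284596518680/20321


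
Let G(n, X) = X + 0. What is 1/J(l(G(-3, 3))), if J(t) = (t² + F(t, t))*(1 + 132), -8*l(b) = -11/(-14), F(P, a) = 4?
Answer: 1792/955643 ≈ 0.0018752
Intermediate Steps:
G(n, X) = X
l(b) = -11/112 (l(b) = -(-11)/(8*(-14)) = -(-11)*(-1)/(8*14) = -⅛*11/14 = -11/112)
J(t) = 532 + 133*t² (J(t) = (t² + 4)*(1 + 132) = (4 + t²)*133 = 532 + 133*t²)
1/J(l(G(-3, 3))) = 1/(532 + 133*(-11/112)²) = 1/(532 + 133*(121/12544)) = 1/(532 + 2299/1792) = 1/(955643/1792) = 1792/955643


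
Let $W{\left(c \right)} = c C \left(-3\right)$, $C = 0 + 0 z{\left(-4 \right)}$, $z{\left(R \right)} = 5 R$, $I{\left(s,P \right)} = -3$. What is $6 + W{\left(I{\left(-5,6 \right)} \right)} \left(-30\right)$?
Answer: $6$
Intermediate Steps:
$C = 0$ ($C = 0 + 0 \cdot 5 \left(-4\right) = 0 + 0 \left(-20\right) = 0 + 0 = 0$)
$W{\left(c \right)} = 0$ ($W{\left(c \right)} = c 0 \left(-3\right) = 0 \left(-3\right) = 0$)
$6 + W{\left(I{\left(-5,6 \right)} \right)} \left(-30\right) = 6 + 0 \left(-30\right) = 6 + 0 = 6$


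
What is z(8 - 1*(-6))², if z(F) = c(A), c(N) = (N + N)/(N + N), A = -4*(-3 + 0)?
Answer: 1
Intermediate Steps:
A = 12 (A = -4*(-3) = 12)
c(N) = 1 (c(N) = (2*N)/((2*N)) = (2*N)*(1/(2*N)) = 1)
z(F) = 1
z(8 - 1*(-6))² = 1² = 1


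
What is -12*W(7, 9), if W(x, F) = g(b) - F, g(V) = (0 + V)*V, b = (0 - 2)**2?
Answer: -84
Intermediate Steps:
b = 4 (b = (-2)**2 = 4)
g(V) = V**2 (g(V) = V*V = V**2)
W(x, F) = 16 - F (W(x, F) = 4**2 - F = 16 - F)
-12*W(7, 9) = -12*(16 - 1*9) = -12*(16 - 9) = -12*7 = -84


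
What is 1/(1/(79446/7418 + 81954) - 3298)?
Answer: -304007109/1002615441773 ≈ -0.00030321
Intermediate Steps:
1/(1/(79446/7418 + 81954) - 3298) = 1/(1/(79446*(1/7418) + 81954) - 3298) = 1/(1/(39723/3709 + 81954) - 3298) = 1/(1/(304007109/3709) - 3298) = 1/(3709/304007109 - 3298) = 1/(-1002615441773/304007109) = -304007109/1002615441773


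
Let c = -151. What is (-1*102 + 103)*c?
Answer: -151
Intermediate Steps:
(-1*102 + 103)*c = (-1*102 + 103)*(-151) = (-102 + 103)*(-151) = 1*(-151) = -151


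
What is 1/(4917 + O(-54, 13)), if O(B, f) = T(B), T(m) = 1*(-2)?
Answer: 1/4915 ≈ 0.00020346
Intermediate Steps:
T(m) = -2
O(B, f) = -2
1/(4917 + O(-54, 13)) = 1/(4917 - 2) = 1/4915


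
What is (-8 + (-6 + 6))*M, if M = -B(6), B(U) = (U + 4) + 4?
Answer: 112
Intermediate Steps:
B(U) = 8 + U (B(U) = (4 + U) + 4 = 8 + U)
M = -14 (M = -(8 + 6) = -1*14 = -14)
(-8 + (-6 + 6))*M = (-8 + (-6 + 6))*(-14) = (-8 + 0)*(-14) = -8*(-14) = 112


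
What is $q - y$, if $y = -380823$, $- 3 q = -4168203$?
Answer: $1770224$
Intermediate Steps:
$q = 1389401$ ($q = \left(- \frac{1}{3}\right) \left(-4168203\right) = 1389401$)
$q - y = 1389401 - -380823 = 1389401 + 380823 = 1770224$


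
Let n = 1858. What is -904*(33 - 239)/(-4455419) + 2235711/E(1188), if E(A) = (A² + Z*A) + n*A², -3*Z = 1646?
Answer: -159503784476137/3895575820589640 ≈ -0.040945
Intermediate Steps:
Z = -1646/3 (Z = -⅓*1646 = -1646/3 ≈ -548.67)
E(A) = 1859*A² - 1646*A/3 (E(A) = (A² - 1646*A/3) + 1858*A² = 1859*A² - 1646*A/3)
-904*(33 - 239)/(-4455419) + 2235711/E(1188) = -904*(33 - 239)/(-4455419) + 2235711/(((⅓)*1188*(-1646 + 5577*1188))) = -904*(-206)*(-1/4455419) + 2235711/(((⅓)*1188*(-1646 + 6625476))) = 186224*(-1/4455419) + 2235711/(((⅓)*1188*6623830)) = -186224/4455419 + 2235711/2623036680 = -186224/4455419 + 2235711*(1/2623036680) = -186224/4455419 + 745237/874345560 = -159503784476137/3895575820589640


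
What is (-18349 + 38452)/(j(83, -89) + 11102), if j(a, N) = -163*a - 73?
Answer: -20103/2500 ≈ -8.0412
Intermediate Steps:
j(a, N) = -73 - 163*a
(-18349 + 38452)/(j(83, -89) + 11102) = (-18349 + 38452)/((-73 - 163*83) + 11102) = 20103/((-73 - 13529) + 11102) = 20103/(-13602 + 11102) = 20103/(-2500) = 20103*(-1/2500) = -20103/2500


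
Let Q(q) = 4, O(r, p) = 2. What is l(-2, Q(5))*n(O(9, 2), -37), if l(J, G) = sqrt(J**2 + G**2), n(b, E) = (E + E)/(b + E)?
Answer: 148*sqrt(5)/35 ≈ 9.4554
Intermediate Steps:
n(b, E) = 2*E/(E + b) (n(b, E) = (2*E)/(E + b) = 2*E/(E + b))
l(J, G) = sqrt(G**2 + J**2)
l(-2, Q(5))*n(O(9, 2), -37) = sqrt(4**2 + (-2)**2)*(2*(-37)/(-37 + 2)) = sqrt(16 + 4)*(2*(-37)/(-35)) = sqrt(20)*(2*(-37)*(-1/35)) = (2*sqrt(5))*(74/35) = 148*sqrt(5)/35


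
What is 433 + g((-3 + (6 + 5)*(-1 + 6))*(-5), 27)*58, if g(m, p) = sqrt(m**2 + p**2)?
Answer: 433 + 58*sqrt(68329) ≈ 15594.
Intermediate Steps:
433 + g((-3 + (6 + 5)*(-1 + 6))*(-5), 27)*58 = 433 + sqrt(((-3 + (6 + 5)*(-1 + 6))*(-5))**2 + 27**2)*58 = 433 + sqrt(((-3 + 11*5)*(-5))**2 + 729)*58 = 433 + sqrt(((-3 + 55)*(-5))**2 + 729)*58 = 433 + sqrt((52*(-5))**2 + 729)*58 = 433 + sqrt((-260)**2 + 729)*58 = 433 + sqrt(67600 + 729)*58 = 433 + sqrt(68329)*58 = 433 + 58*sqrt(68329)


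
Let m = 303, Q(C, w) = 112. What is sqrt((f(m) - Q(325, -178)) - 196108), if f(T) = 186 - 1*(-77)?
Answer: 3*I*sqrt(21773) ≈ 442.67*I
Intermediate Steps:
f(T) = 263 (f(T) = 186 + 77 = 263)
sqrt((f(m) - Q(325, -178)) - 196108) = sqrt((263 - 1*112) - 196108) = sqrt((263 - 112) - 196108) = sqrt(151 - 196108) = sqrt(-195957) = 3*I*sqrt(21773)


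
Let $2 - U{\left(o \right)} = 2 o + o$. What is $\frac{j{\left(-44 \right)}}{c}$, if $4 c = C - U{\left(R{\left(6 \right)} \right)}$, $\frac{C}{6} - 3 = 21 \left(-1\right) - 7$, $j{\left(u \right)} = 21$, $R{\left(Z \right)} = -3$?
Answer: $- \frac{12}{23} \approx -0.52174$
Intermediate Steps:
$U{\left(o \right)} = 2 - 3 o$ ($U{\left(o \right)} = 2 - \left(2 o + o\right) = 2 - 3 o$)
$C = -150$ ($C = 18 + 6 \left(21 \left(-1\right) - 7\right) = 18 + 6 \left(-21 - 7\right) = 18 + 6 \left(-28\right) = 18 - 168 = -150$)
$c = - \frac{161}{4}$ ($c = \frac{-150 - \left(2 - -9\right)}{4} = \frac{-150 - \left(2 + 9\right)}{4} = \frac{-150 - 11}{4} = \frac{1}{4} \left(-161\right) = - \frac{161}{4} \approx -40.25$)
$\frac{j{\left(-44 \right)}}{c} = \frac{21}{- \frac{161}{4}} = 21 \left(- \frac{4}{161}\right) = - \frac{12}{23}$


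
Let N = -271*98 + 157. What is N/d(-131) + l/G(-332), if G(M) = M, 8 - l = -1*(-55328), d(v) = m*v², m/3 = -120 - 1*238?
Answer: 254901731903/1529765862 ≈ 166.63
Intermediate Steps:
m = -1074 (m = 3*(-120 - 1*238) = 3*(-120 - 238) = 3*(-358) = -1074)
d(v) = -1074*v²
l = -55320 (l = 8 - (-1)*(-55328) = 8 - 1*55328 = 8 - 55328 = -55320)
N = -26401 (N = -26558 + 157 = -26401)
N/d(-131) + l/G(-332) = -26401/((-1074*(-131)²)) - 55320/(-332) = -26401/((-1074*17161)) - 55320*(-1/332) = -26401/(-18430914) + 13830/83 = -26401*(-1/18430914) + 13830/83 = 26401/18430914 + 13830/83 = 254901731903/1529765862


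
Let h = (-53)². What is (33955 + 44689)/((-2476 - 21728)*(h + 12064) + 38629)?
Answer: -78644/359947463 ≈ -0.00021849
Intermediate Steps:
h = 2809
(33955 + 44689)/((-2476 - 21728)*(h + 12064) + 38629) = (33955 + 44689)/((-2476 - 21728)*(2809 + 12064) + 38629) = 78644/(-24204*14873 + 38629) = 78644/(-359986092 + 38629) = 78644/(-359947463) = 78644*(-1/359947463) = -78644/359947463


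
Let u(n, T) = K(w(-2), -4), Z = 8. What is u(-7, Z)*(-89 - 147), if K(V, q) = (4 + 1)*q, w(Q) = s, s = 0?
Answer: 4720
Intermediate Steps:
w(Q) = 0
K(V, q) = 5*q
u(n, T) = -20 (u(n, T) = 5*(-4) = -20)
u(-7, Z)*(-89 - 147) = -20*(-89 - 147) = -20*(-236) = 4720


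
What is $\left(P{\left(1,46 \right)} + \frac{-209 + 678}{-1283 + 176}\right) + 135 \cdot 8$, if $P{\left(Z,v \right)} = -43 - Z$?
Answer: $\frac{1146383}{1107} \approx 1035.6$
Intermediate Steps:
$\left(P{\left(1,46 \right)} + \frac{-209 + 678}{-1283 + 176}\right) + 135 \cdot 8 = \left(\left(-43 - 1\right) + \frac{-209 + 678}{-1283 + 176}\right) + 135 \cdot 8 = \left(\left(-43 - 1\right) + \frac{469}{-1107}\right) + 1080 = \left(-44 + 469 \left(- \frac{1}{1107}\right)\right) + 1080 = \left(-44 - \frac{469}{1107}\right) + 1080 = - \frac{49177}{1107} + 1080 = \frac{1146383}{1107}$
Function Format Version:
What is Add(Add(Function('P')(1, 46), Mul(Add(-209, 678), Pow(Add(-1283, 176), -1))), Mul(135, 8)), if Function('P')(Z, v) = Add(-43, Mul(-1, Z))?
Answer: Rational(1146383, 1107) ≈ 1035.6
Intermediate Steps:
Add(Add(Function('P')(1, 46), Mul(Add(-209, 678), Pow(Add(-1283, 176), -1))), Mul(135, 8)) = Add(Add(Add(-43, Mul(-1, 1)), Mul(Add(-209, 678), Pow(Add(-1283, 176), -1))), Mul(135, 8)) = Add(Add(Add(-43, -1), Mul(469, Pow(-1107, -1))), 1080) = Add(Add(-44, Mul(469, Rational(-1, 1107))), 1080) = Add(Add(-44, Rational(-469, 1107)), 1080) = Add(Rational(-49177, 1107), 1080) = Rational(1146383, 1107)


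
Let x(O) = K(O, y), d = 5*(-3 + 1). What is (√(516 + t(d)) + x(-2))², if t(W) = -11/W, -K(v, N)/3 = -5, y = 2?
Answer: (150 + √51710)²/100 ≈ 1424.3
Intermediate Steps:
K(v, N) = 15 (K(v, N) = -3*(-5) = 15)
d = -10 (d = 5*(-2) = -10)
x(O) = 15
(√(516 + t(d)) + x(-2))² = (√(516 - 11/(-10)) + 15)² = (√(516 - 11*(-⅒)) + 15)² = (√(516 + 11/10) + 15)² = (√(5171/10) + 15)² = (√51710/10 + 15)² = (15 + √51710/10)²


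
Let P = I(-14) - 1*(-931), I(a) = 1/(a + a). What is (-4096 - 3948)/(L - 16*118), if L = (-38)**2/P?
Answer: 52420737/12293516 ≈ 4.2641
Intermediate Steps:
I(a) = 1/(2*a)
P = 26067/28 (P = (1/2)/(-14) - 1*(-931) = (1/2)*(-1/14) + 931 = -1/28 + 931 = 26067/28 ≈ 930.96)
L = 40432/26067 (L = (-38)**2/(26067/28) = 1444*(28/26067) = 40432/26067 ≈ 1.5511)
(-4096 - 3948)/(L - 16*118) = (-4096 - 3948)/(40432/26067 - 16*118) = -8044/(40432/26067 - 1888) = -8044/(-49174064/26067) = -8044*(-26067/49174064) = 52420737/12293516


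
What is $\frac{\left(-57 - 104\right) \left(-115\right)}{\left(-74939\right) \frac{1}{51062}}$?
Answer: $- \frac{945412930}{74939} \approx -12616.0$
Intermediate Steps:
$\frac{\left(-57 - 104\right) \left(-115\right)}{\left(-74939\right) \frac{1}{51062}} = \frac{\left(-161\right) \left(-115\right)}{\left(-74939\right) \frac{1}{51062}} = \frac{18515}{- \frac{74939}{51062}} = 18515 \left(- \frac{51062}{74939}\right) = - \frac{945412930}{74939}$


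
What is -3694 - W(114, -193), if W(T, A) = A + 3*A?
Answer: -2922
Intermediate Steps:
W(T, A) = 4*A
-3694 - W(114, -193) = -3694 - 4*(-193) = -3694 - 1*(-772) = -3694 + 772 = -2922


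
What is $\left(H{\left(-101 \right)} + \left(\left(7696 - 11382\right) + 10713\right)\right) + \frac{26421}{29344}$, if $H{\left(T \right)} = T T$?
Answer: $\frac{505564853}{29344} \approx 17229.0$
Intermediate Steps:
$H{\left(T \right)} = T^{2}$
$\left(H{\left(-101 \right)} + \left(\left(7696 - 11382\right) + 10713\right)\right) + \frac{26421}{29344} = \left(\left(-101\right)^{2} + \left(\left(7696 - 11382\right) + 10713\right)\right) + \frac{26421}{29344} = \left(10201 + \left(-3686 + 10713\right)\right) + 26421 \cdot \frac{1}{29344} = \left(10201 + 7027\right) + \frac{26421}{29344} = 17228 + \frac{26421}{29344} = \frac{505564853}{29344}$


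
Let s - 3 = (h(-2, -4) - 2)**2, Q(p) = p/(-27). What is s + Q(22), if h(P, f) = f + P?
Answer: 1787/27 ≈ 66.185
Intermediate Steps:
Q(p) = -p/27 (Q(p) = p*(-1/27) = -p/27)
h(P, f) = P + f
s = 67 (s = 3 + ((-2 - 4) - 2)**2 = 3 + (-6 - 2)**2 = 3 + (-8)**2 = 3 + 64 = 67)
s + Q(22) = 67 - 1/27*22 = 67 - 22/27 = 1787/27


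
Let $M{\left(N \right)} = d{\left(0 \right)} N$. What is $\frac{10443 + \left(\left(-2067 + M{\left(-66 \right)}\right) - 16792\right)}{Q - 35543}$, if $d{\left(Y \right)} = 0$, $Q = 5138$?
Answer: $\frac{8416}{30405} \approx 0.2768$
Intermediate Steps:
$M{\left(N \right)} = 0$ ($M{\left(N \right)} = 0 N = 0$)
$\frac{10443 + \left(\left(-2067 + M{\left(-66 \right)}\right) - 16792\right)}{Q - 35543} = \frac{10443 + \left(\left(-2067 + 0\right) - 16792\right)}{5138 - 35543} = \frac{10443 - 18859}{-30405} = \left(10443 - 18859\right) \left(- \frac{1}{30405}\right) = \left(-8416\right) \left(- \frac{1}{30405}\right) = \frac{8416}{30405}$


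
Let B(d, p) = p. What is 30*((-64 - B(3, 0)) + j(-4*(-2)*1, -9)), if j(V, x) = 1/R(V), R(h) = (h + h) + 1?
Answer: -32610/17 ≈ -1918.2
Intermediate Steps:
R(h) = 1 + 2*h (R(h) = 2*h + 1 = 1 + 2*h)
j(V, x) = 1/(1 + 2*V)
30*((-64 - B(3, 0)) + j(-4*(-2)*1, -9)) = 30*((-64 - 1*0) + 1/(1 + 2*(-4*(-2)*1))) = 30*((-64 + 0) + 1/(1 + 2*(8*1))) = 30*(-64 + 1/(1 + 2*8)) = 30*(-64 + 1/(1 + 16)) = 30*(-64 + 1/17) = 30*(-1087/17) = -32610/17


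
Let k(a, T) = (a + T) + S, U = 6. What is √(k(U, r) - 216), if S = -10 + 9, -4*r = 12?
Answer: I*√214 ≈ 14.629*I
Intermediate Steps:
r = -3 (r = -¼*12 = -3)
S = -1
k(a, T) = -1 + T + a (k(a, T) = (a + T) - 1 = (T + a) - 1 = -1 + T + a)
√(k(U, r) - 216) = √((-1 - 3 + 6) - 216) = √(2 - 216) = √(-214) = I*√214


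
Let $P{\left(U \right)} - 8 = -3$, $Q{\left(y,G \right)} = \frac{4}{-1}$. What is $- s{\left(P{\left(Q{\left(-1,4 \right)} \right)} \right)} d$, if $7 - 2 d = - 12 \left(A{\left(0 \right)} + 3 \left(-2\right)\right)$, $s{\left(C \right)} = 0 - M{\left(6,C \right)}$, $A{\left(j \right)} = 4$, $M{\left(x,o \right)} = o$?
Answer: $- \frac{85}{2} \approx -42.5$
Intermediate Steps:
$Q{\left(y,G \right)} = -4$ ($Q{\left(y,G \right)} = 4 \left(-1\right) = -4$)
$P{\left(U \right)} = 5$ ($P{\left(U \right)} = 8 - 3 = 5$)
$s{\left(C \right)} = - C$ ($s{\left(C \right)} = 0 - C = - C$)
$d = - \frac{17}{2}$ ($d = \frac{7}{2} - \frac{\left(-12\right) \left(4 + 3 \left(-2\right)\right)}{2} = \frac{7}{2} - \frac{\left(-12\right) \left(4 - 6\right)}{2} = \frac{7}{2} - \frac{\left(-12\right) \left(-2\right)}{2} = \frac{7}{2} - 12 = - \frac{17}{2} \approx -8.5$)
$- s{\left(P{\left(Q{\left(-1,4 \right)} \right)} \right)} d = - \frac{\left(-1\right) 5 \left(-17\right)}{2} = - \frac{\left(-5\right) \left(-17\right)}{2} = \left(-1\right) \frac{85}{2} = - \frac{85}{2}$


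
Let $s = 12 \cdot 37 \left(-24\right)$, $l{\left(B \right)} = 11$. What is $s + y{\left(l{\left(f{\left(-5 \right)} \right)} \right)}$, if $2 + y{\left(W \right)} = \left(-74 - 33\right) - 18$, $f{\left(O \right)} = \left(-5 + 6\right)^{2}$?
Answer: $-10783$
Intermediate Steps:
$f{\left(O \right)} = 1$ ($f{\left(O \right)} = 1^{2} = 1$)
$y{\left(W \right)} = -127$ ($y{\left(W \right)} = -2 - 125 = -127$)
$s = -10656$ ($s = 444 \left(-24\right) = -10656$)
$s + y{\left(l{\left(f{\left(-5 \right)} \right)} \right)} = -10656 - 127 = -10783$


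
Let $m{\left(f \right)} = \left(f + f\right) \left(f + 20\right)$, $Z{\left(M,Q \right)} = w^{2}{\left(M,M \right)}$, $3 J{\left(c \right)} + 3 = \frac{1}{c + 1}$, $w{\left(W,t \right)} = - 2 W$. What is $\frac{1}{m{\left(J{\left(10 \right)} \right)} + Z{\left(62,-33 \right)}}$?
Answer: $\frac{1089}{16704272} \approx 6.5193 \cdot 10^{-5}$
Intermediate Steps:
$J{\left(c \right)} = -1 + \frac{1}{3 \left(1 + c\right)}$ ($J{\left(c \right)} = -1 + \frac{1}{3 \left(c + 1\right)} = -1 + \frac{1}{3 \left(1 + c\right)}$)
$Z{\left(M,Q \right)} = 4 M^{2}$ ($Z{\left(M,Q \right)} = \left(- 2 M\right)^{2} = 4 M^{2}$)
$m{\left(f \right)} = 2 f \left(20 + f\right)$
$\frac{1}{m{\left(J{\left(10 \right)} \right)} + Z{\left(62,-33 \right)}} = \frac{1}{2 \frac{- \frac{2}{3} - 10}{1 + 10} \left(20 + \frac{- \frac{2}{3} - 10}{1 + 10}\right) + 4 \cdot 62^{2}} = \frac{1}{2 \frac{- \frac{2}{3} - 10}{11} \left(20 + \frac{- \frac{2}{3} - 10}{11}\right) + 4 \cdot 3844} = \frac{1}{2 \cdot \frac{1}{11} \left(- \frac{32}{3}\right) \left(20 + \frac{1}{11} \left(- \frac{32}{3}\right)\right) + 15376} = \frac{1}{2 \left(- \frac{32}{33}\right) \left(20 - \frac{32}{33}\right) + 15376} = \frac{1}{2 \left(- \frac{32}{33}\right) \frac{628}{33} + 15376} = \frac{1}{- \frac{40192}{1089} + 15376} = \frac{1}{\frac{16704272}{1089}} = \frac{1089}{16704272}$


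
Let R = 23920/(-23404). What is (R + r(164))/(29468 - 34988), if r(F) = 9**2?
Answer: -467951/32297520 ≈ -0.014489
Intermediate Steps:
r(F) = 81
R = -5980/5851 (R = 23920*(-1/23404) = -5980/5851 ≈ -1.0220)
(R + r(164))/(29468 - 34988) = (-5980/5851 + 81)/(29468 - 34988) = (467951/5851)/(-5520) = (467951/5851)*(-1/5520) = -467951/32297520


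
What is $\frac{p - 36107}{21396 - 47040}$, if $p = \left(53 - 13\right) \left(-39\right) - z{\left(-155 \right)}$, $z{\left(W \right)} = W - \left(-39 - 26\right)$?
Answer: $\frac{37577}{25644} \approx 1.4653$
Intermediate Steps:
$z{\left(W \right)} = 65 + W$ ($z{\left(W \right)} = W - -65 = W + 65 = 65 + W$)
$p = -1470$ ($p = \left(53 - 13\right) \left(-39\right) - \left(65 - 155\right) = 40 \left(-39\right) - -90 = -1560 + 90 = -1470$)
$\frac{p - 36107}{21396 - 47040} = \frac{-1470 - 36107}{21396 - 47040} = - \frac{37577}{-25644} = \left(-37577\right) \left(- \frac{1}{25644}\right) = \frac{37577}{25644}$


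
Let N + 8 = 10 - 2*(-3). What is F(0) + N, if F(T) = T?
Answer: 8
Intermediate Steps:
N = 8 (N = -8 + (10 - 2*(-3)) = -8 + (10 + 6) = -8 + 16 = 8)
F(0) + N = 0 + 8 = 8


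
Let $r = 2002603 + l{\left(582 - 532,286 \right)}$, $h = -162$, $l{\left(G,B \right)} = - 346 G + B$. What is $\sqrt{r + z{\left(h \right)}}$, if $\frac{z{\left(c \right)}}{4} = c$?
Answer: $21 \sqrt{4501} \approx 1408.9$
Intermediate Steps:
$l{\left(G,B \right)} = B - 346 G$
$r = 1985589$ ($r = 2002603 + \left(286 - 346 \left(582 - 532\right)\right) = 2002603 + \left(286 - 17300\right) = 2002603 - 17014 = 1985589$)
$z{\left(c \right)} = 4 c$
$\sqrt{r + z{\left(h \right)}} = \sqrt{1985589 + 4 \left(-162\right)} = \sqrt{1985589 - 648} = \sqrt{1984941} = 21 \sqrt{4501}$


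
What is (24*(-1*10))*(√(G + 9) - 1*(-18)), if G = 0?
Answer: -5040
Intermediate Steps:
(24*(-1*10))*(√(G + 9) - 1*(-18)) = (24*(-1*10))*(√(0 + 9) - 1*(-18)) = (24*(-10))*(√9 + 18) = -240*(3 + 18) = -240*21 = -5040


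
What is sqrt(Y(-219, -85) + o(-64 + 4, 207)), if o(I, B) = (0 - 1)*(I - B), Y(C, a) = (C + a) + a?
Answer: I*sqrt(122) ≈ 11.045*I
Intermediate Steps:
Y(C, a) = C + 2*a
o(I, B) = B - I (o(I, B) = -(I - B) = B - I)
sqrt(Y(-219, -85) + o(-64 + 4, 207)) = sqrt((-219 + 2*(-85)) + (207 - (-64 + 4))) = sqrt((-219 - 170) + (207 - 1*(-60))) = sqrt(-389 + (207 + 60)) = sqrt(-389 + 267) = sqrt(-122) = I*sqrt(122)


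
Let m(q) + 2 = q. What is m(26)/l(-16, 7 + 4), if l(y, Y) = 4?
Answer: 6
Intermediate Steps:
m(q) = -2 + q
m(26)/l(-16, 7 + 4) = (-2 + 26)/4 = 24*(¼) = 6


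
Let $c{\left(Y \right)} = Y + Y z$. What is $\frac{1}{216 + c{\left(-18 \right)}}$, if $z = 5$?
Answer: $\frac{1}{108} \approx 0.0092593$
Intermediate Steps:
$c{\left(Y \right)} = 6 Y$ ($c{\left(Y \right)} = Y + Y 5 = Y + 5 Y = 6 Y$)
$\frac{1}{216 + c{\left(-18 \right)}} = \frac{1}{216 + 6 \left(-18\right)} = \frac{1}{216 - 108} = \frac{1}{108}$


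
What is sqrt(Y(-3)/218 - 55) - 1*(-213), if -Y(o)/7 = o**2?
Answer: 213 + I*sqrt(2627554)/218 ≈ 213.0 + 7.4357*I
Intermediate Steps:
Y(o) = -7*o**2
sqrt(Y(-3)/218 - 55) - 1*(-213) = sqrt(-7*(-3)**2/218 - 55) - 1*(-213) = sqrt(-7*9*(1/218) - 55) + 213 = sqrt(-63*1/218 - 55) + 213 = sqrt(-63/218 - 55) + 213 = sqrt(-12053/218) + 213 = I*sqrt(2627554)/218 + 213 = 213 + I*sqrt(2627554)/218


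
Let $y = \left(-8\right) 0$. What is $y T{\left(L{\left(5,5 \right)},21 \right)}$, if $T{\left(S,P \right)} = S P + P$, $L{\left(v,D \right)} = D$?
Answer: $0$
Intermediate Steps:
$y = 0$
$T{\left(S,P \right)} = P + P S$ ($T{\left(S,P \right)} = P S + P = P + P S$)
$y T{\left(L{\left(5,5 \right)},21 \right)} = 0 \cdot 21 \left(1 + 5\right) = 0 \cdot 21 \cdot 6 = 0 \cdot 126 = 0$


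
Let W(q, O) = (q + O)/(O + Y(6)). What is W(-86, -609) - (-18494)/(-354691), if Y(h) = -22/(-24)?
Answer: 2823172222/2588180227 ≈ 1.0908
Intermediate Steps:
Y(h) = 11/12 (Y(h) = -22*(-1/24) = 11/12)
W(q, O) = (O + q)/(11/12 + O) (W(q, O) = (q + O)/(O + 11/12) = (O + q)/(11/12 + O))
W(-86, -609) - (-18494)/(-354691) = 12*(-609 - 86)/(11 + 12*(-609)) - (-18494)/(-354691) = 12*(-695)/(11 - 7308) - (-18494)*(-1)/354691 = 12*(-695)/(-7297) - 1*18494/354691 = 12*(-1/7297)*(-695) - 18494/354691 = 8340/7297 - 18494/354691 = 2823172222/2588180227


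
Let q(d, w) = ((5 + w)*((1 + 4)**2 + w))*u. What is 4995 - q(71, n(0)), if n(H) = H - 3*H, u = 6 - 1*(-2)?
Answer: 3995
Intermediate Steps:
u = 8 (u = 6 + 2 = 8)
n(H) = -2*H
q(d, w) = 8*(5 + w)*(25 + w) (q(d, w) = ((5 + w)*((1 + 4)**2 + w))*8 = ((5 + w)*(5**2 + w))*8 = ((5 + w)*(25 + w))*8 = 8*(5 + w)*(25 + w))
4995 - q(71, n(0)) = 4995 - (1000 + 8*(-2*0)**2 + 240*(-2*0)) = 4995 - (1000 + 8*0**2 + 240*0) = 4995 - (1000 + 8*0 + 0) = 4995 - (1000 + 0 + 0) = 4995 - 1*1000 = 4995 - 1000 = 3995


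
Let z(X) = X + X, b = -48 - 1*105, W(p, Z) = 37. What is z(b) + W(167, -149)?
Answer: -269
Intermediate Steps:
b = -153 (b = -48 - 105 = -153)
z(X) = 2*X
z(b) + W(167, -149) = 2*(-153) + 37 = -306 + 37 = -269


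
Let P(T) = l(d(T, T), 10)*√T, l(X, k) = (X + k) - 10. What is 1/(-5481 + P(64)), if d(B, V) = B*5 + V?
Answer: -1/2409 ≈ -0.00041511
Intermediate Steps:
d(B, V) = V + 5*B (d(B, V) = 5*B + V = V + 5*B)
l(X, k) = -10 + X + k
P(T) = 6*T^(3/2) (P(T) = (-10 + (T + 5*T) + 10)*√T = (-10 + 6*T + 10)*√T = (6*T)*√T = 6*T^(3/2))
1/(-5481 + P(64)) = 1/(-5481 + 6*64^(3/2)) = 1/(-5481 + 6*512) = 1/(-5481 + 3072) = 1/(-2409) = -1/2409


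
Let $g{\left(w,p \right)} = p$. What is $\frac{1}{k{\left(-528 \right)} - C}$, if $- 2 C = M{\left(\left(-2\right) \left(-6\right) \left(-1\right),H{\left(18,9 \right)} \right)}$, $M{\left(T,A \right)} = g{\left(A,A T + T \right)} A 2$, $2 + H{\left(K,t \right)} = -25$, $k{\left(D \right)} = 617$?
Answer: $- \frac{1}{7807} \approx -0.00012809$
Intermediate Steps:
$H{\left(K,t \right)} = -27$ ($H{\left(K,t \right)} = -2 - 25 = -27$)
$M{\left(T,A \right)} = 2 A \left(T + A T\right)$ ($M{\left(T,A \right)} = \left(A T + T\right) A 2 = \left(T + A T\right) A 2 = A \left(T + A T\right) 2 = 2 A \left(T + A T\right)$)
$C = 8424$ ($C = - \frac{2 \left(-27\right) \left(-2\right) \left(-6\right) \left(-1\right) \left(1 - 27\right)}{2} = - \frac{2 \left(-27\right) 12 \left(-1\right) \left(-26\right)}{2} = - \frac{2 \left(-27\right) \left(-12\right) \left(-26\right)}{2} = \left(- \frac{1}{2}\right) \left(-16848\right) = 8424$)
$\frac{1}{k{\left(-528 \right)} - C} = \frac{1}{617 - 8424} = \frac{1}{-7807} = - \frac{1}{7807}$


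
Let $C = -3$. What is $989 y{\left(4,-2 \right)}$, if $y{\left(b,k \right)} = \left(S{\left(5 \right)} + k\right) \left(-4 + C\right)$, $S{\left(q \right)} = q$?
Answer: $-20769$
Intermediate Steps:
$y{\left(b,k \right)} = -35 - 7 k$ ($y{\left(b,k \right)} = \left(5 + k\right) \left(-4 - 3\right) = \left(5 + k\right) \left(-7\right) = -35 - 7 k$)
$989 y{\left(4,-2 \right)} = 989 \left(-35 - -14\right) = 989 \left(-35 + 14\right) = 989 \left(-21\right) = -20769$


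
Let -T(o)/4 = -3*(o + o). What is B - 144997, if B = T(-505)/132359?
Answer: -19191670043/132359 ≈ -1.4500e+5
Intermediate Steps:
T(o) = 24*o (T(o) = -(-12)*(o + o) = -(-12)*2*o = -(-24)*o = 24*o)
B = -12120/132359 (B = (24*(-505))/132359 = -12120*1/132359 = -12120/132359 ≈ -0.091569)
B - 144997 = -12120/132359 - 144997 = -19191670043/132359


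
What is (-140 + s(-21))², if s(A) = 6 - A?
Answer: 12769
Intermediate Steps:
(-140 + s(-21))² = (-140 + (6 - 1*(-21)))² = (-140 + (6 + 21))² = (-140 + 27)² = (-113)² = 12769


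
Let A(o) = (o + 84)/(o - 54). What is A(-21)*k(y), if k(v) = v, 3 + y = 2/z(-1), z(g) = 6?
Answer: 56/25 ≈ 2.2400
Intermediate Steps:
A(o) = (84 + o)/(-54 + o)
y = -8/3 (y = -3 + 2/6 = -3 + 2*(1/6) = -3 + 1/3 = -8/3 ≈ -2.6667)
A(-21)*k(y) = ((84 - 21)/(-54 - 21))*(-8/3) = (63/(-75))*(-8/3) = -1/75*63*(-8/3) = -21/25*(-8/3) = 56/25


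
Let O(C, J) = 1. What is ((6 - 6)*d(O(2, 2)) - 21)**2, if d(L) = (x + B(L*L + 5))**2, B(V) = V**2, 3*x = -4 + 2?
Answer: 441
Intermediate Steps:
x = -2/3 (x = (-4 + 2)/3 = (1/3)*(-2) = -2/3 ≈ -0.66667)
d(L) = (-2/3 + (5 + L**2)**2)**2 (d(L) = (-2/3 + (L*L + 5)**2)**2 = (-2/3 + (L**2 + 5)**2)**2 = (-2/3 + (5 + L**2)**2)**2)
((6 - 6)*d(O(2, 2)) - 21)**2 = ((6 - 6)*((-2 + 3*(5 + 1**2)**2)**2/9) - 21)**2 = (0*((-2 + 3*(5 + 1)**2)**2/9) - 21)**2 = (0*((-2 + 3*6**2)**2/9) - 21)**2 = (0*((-2 + 3*36)**2/9) - 21)**2 = (0*((-2 + 108)**2/9) - 21)**2 = (0*((1/9)*106**2) - 21)**2 = (0*((1/9)*11236) - 21)**2 = (0*(11236/9) - 21)**2 = (0 - 21)**2 = (-21)**2 = 441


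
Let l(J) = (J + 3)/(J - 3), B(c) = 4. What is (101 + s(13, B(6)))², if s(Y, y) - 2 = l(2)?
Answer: 9604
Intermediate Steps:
l(J) = (3 + J)/(-3 + J)
s(Y, y) = -3 (s(Y, y) = 2 + (3 + 2)/(-3 + 2) = 2 + 5/(-1) = 2 - 1*5 = 2 - 5 = -3)
(101 + s(13, B(6)))² = (101 - 3)² = 98² = 9604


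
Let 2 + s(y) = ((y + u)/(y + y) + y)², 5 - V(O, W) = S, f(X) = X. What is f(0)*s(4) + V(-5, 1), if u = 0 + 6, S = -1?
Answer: 6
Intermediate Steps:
u = 6
V(O, W) = 6 (V(O, W) = 5 - 1*(-1) = 5 + 1 = 6)
s(y) = -2 + (y + (6 + y)/(2*y))² (s(y) = -2 + ((y + 6)/(y + y) + y)² = -2 + ((6 + y)/((2*y)) + y)² = -2 + ((6 + y)*(1/(2*y)) + y)² = -2 + ((6 + y)/(2*y) + y)² = -2 + (y + (6 + y)/(2*y))²)
f(0)*s(4) + V(-5, 1) = 0*(-2 + (¼)*(6 + 4 + 2*4²)²/4²) + 6 = 0*(-2 + (¼)*(1/16)*(6 + 4 + 2*16)²) + 6 = 0*(-2 + (¼)*(1/16)*(6 + 4 + 32)²) + 6 = 0*(-2 + (¼)*(1/16)*42²) + 6 = 0*(-2 + (¼)*(1/16)*1764) + 6 = 0*(-2 + 441/16) + 6 = 0*(409/16) + 6 = 0 + 6 = 6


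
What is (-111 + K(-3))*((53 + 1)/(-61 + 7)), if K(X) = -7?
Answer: 118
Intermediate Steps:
(-111 + K(-3))*((53 + 1)/(-61 + 7)) = (-111 - 7)*((53 + 1)/(-61 + 7)) = -6372/(-54) = -6372*(-1)/54 = -118*(-1) = 118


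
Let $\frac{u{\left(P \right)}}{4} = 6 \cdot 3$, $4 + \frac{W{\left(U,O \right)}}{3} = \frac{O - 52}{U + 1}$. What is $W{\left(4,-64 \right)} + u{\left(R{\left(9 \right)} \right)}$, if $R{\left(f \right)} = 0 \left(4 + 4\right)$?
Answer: $- \frac{48}{5} \approx -9.6$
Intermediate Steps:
$W{\left(U,O \right)} = -12 + \frac{3 \left(-52 + O\right)}{1 + U}$ ($W{\left(U,O \right)} = -12 + 3 \frac{O - 52}{U + 1} = -12 + 3 \frac{-52 + O}{1 + U} = -12 + \frac{3 \left(-52 + O\right)}{1 + U}$)
$R{\left(f \right)} = 0$ ($R{\left(f \right)} = 0 \cdot 8 = 0$)
$u{\left(P \right)} = 72$ ($u{\left(P \right)} = 4 \cdot 6 \cdot 3 = 4 \cdot 18 = 72$)
$W{\left(4,-64 \right)} + u{\left(R{\left(9 \right)} \right)} = \frac{3 \left(-56 - 64 - 16\right)}{1 + 4} + 72 = \frac{3 \left(-56 - 64 - 16\right)}{5} + 72 = 3 \cdot \frac{1}{5} \left(-136\right) + 72 = - \frac{408}{5} + 72 = - \frac{48}{5}$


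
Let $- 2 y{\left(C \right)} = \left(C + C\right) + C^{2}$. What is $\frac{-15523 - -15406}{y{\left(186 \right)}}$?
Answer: $\frac{39}{5828} \approx 0.0066918$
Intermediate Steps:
$y{\left(C \right)} = - C - \frac{C^{2}}{2}$ ($y{\left(C \right)} = - \frac{\left(C + C\right) + C^{2}}{2} = - \frac{2 C + C^{2}}{2} = - \frac{C^{2} + 2 C}{2} = - C - \frac{C^{2}}{2}$)
$\frac{-15523 - -15406}{y{\left(186 \right)}} = \frac{-15523 - -15406}{\left(- \frac{1}{2}\right) 186 \left(2 + 186\right)} = \frac{-15523 + 15406}{\left(- \frac{1}{2}\right) 186 \cdot 188} = - \frac{117}{-17484} = \left(-117\right) \left(- \frac{1}{17484}\right) = \frac{39}{5828}$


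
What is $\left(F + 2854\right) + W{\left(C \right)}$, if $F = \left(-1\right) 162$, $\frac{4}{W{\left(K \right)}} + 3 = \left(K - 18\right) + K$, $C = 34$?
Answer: $\frac{126528}{47} \approx 2692.1$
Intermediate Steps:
$W{\left(K \right)} = \frac{4}{-21 + 2 K}$ ($W{\left(K \right)} = \frac{4}{-3 + \left(\left(K - 18\right) + K\right)} = \frac{4}{-3 + \left(\left(-18 + K\right) + K\right)} = \frac{4}{-3 + \left(-18 + 2 K\right)} = \frac{4}{-21 + 2 K}$)
$F = -162$
$\left(F + 2854\right) + W{\left(C \right)} = \left(-162 + 2854\right) + \frac{4}{-21 + 2 \cdot 34} = 2692 + \frac{4}{-21 + 68} = 2692 + \frac{4}{47} = \frac{126528}{47}$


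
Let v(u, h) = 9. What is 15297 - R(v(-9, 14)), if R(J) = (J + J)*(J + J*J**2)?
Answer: 2013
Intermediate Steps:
R(J) = 2*J*(J + J**3) (R(J) = (2*J)*(J + J**3) = 2*J*(J + J**3))
15297 - R(v(-9, 14)) = 15297 - 2*9**2*(1 + 9**2) = 15297 - 2*81*(1 + 81) = 15297 - 2*81*82 = 15297 - 1*13284 = 15297 - 13284 = 2013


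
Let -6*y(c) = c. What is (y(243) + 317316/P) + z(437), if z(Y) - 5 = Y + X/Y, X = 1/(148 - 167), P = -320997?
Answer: 711638731861/1776825394 ≈ 400.51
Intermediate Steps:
y(c) = -c/6
X = -1/19 (X = 1/(-19) = -1/19 ≈ -0.052632)
z(Y) = 5 + Y - 1/(19*Y) (z(Y) = 5 + (Y - 1/(19*Y)) = 5 + Y - 1/(19*Y))
(y(243) + 317316/P) + z(437) = (-⅙*243 + 317316/(-320997)) + (5 + 437 - 1/19/437) = (-81/2 + 317316*(-1/320997)) + (5 + 437 - 1/19*1/437) = (-81/2 - 105772/106999) + (5 + 437 - 1/8303) = -8878463/213998 + 3669925/8303 = 711638731861/1776825394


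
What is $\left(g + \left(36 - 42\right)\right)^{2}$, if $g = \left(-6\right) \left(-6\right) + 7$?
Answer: $1369$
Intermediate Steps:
$g = 43$ ($g = 36 + 7 = 43$)
$\left(g + \left(36 - 42\right)\right)^{2} = \left(43 + \left(36 - 42\right)\right)^{2} = \left(43 - 6\right)^{2} = 37^{2} = 1369$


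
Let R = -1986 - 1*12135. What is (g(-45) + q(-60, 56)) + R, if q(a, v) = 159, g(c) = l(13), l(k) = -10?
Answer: -13972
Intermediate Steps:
g(c) = -10
R = -14121 (R = -1986 - 12135 = -14121)
(g(-45) + q(-60, 56)) + R = (-10 + 159) - 14121 = 149 - 14121 = -13972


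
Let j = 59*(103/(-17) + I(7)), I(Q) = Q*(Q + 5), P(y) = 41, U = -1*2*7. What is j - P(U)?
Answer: 77478/17 ≈ 4557.5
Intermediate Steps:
U = -14 (U = -2*7 = -14)
I(Q) = Q*(5 + Q)
j = 78175/17 (j = 59*(103/(-17) + 7*(5 + 7)) = 59*(103*(-1/17) + 7*12) = 59*(-103/17 + 84) = 59*(1325/17) = 78175/17 ≈ 4598.5)
j - P(U) = 78175/17 - 1*41 = 78175/17 - 41 = 77478/17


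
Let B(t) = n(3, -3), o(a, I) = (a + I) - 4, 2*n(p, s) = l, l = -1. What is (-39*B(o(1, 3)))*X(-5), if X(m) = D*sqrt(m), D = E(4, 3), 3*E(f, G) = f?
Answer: 26*I*sqrt(5) ≈ 58.138*I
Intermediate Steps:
n(p, s) = -1/2 (n(p, s) = (1/2)*(-1) = -1/2)
E(f, G) = f/3
D = 4/3 (D = (1/3)*4 = 4/3 ≈ 1.3333)
o(a, I) = -4 + I + a (o(a, I) = (I + a) - 4 = -4 + I + a)
X(m) = 4*sqrt(m)/3
B(t) = -1/2
(-39*B(o(1, 3)))*X(-5) = (-39*(-1/2))*(4*sqrt(-5)/3) = 39*(4*(I*sqrt(5))/3)/2 = 39*(4*I*sqrt(5)/3)/2 = 26*I*sqrt(5)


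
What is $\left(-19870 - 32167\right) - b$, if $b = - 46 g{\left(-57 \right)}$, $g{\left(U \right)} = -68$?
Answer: $-55165$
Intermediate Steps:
$b = 3128$ ($b = \left(-46\right) \left(-68\right) = 3128$)
$\left(-19870 - 32167\right) - b = \left(-19870 - 32167\right) - 3128 = -52037 - 3128 = -55165$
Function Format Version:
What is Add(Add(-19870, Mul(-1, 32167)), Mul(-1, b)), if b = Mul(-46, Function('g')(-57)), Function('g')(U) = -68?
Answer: -55165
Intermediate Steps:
b = 3128 (b = Mul(-46, -68) = 3128)
Add(Add(-19870, Mul(-1, 32167)), Mul(-1, b)) = Add(Add(-19870, Mul(-1, 32167)), Mul(-1, 3128)) = Add(Add(-19870, -32167), -3128) = Add(-52037, -3128) = -55165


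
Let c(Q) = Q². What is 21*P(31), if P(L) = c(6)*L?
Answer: 23436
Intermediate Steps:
P(L) = 36*L (P(L) = 6²*L = 36*L)
21*P(31) = 21*(36*31) = 21*1116 = 23436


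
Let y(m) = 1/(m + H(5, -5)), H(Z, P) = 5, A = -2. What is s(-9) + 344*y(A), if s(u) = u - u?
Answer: 344/3 ≈ 114.67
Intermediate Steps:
y(m) = 1/(5 + m) (y(m) = 1/(m + 5) = 1/(5 + m))
s(u) = 0
s(-9) + 344*y(A) = 0 + 344/(5 - 2) = 0 + 344/3 = 344/3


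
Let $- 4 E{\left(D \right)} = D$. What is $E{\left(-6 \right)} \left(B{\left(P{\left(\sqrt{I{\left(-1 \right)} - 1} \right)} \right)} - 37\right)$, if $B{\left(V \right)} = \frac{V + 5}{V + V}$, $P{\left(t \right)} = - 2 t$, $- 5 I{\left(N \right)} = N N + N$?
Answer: $- \frac{219}{4} + \frac{15 i}{8} \approx -54.75 + 1.875 i$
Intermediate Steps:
$E{\left(D \right)} = - \frac{D}{4}$
$I{\left(N \right)} = - \frac{N}{5} - \frac{N^{2}}{5}$ ($I{\left(N \right)} = - \frac{N N + N}{5} = - \frac{N^{2} + N}{5} = - \frac{N + N^{2}}{5} = - \frac{N}{5} - \frac{N^{2}}{5}$)
$B{\left(V \right)} = \frac{5 + V}{2 V}$
$E{\left(-6 \right)} \left(B{\left(P{\left(\sqrt{I{\left(-1 \right)} - 1} \right)} \right)} - 37\right) = \left(- \frac{1}{4}\right) \left(-6\right) \left(\frac{5 - 2 \sqrt{\left(- \frac{1}{5}\right) \left(-1\right) \left(1 - 1\right) - 1}}{2 \left(- 2 \sqrt{\left(- \frac{1}{5}\right) \left(-1\right) \left(1 - 1\right) - 1}\right)} - 37\right) = \frac{3 \left(\frac{5 - 2 \sqrt{\left(- \frac{1}{5}\right) \left(-1\right) 0 - 1}}{2 \left(- 2 \sqrt{\left(- \frac{1}{5}\right) \left(-1\right) 0 - 1}\right)} - 37\right)}{2} = \frac{3 \left(\frac{5 - 2 \sqrt{0 - 1}}{2 \left(- 2 \sqrt{0 - 1}\right)} - 37\right)}{2} = \frac{3 \left(\frac{5 - 2 \sqrt{-1}}{2 \left(- 2 \sqrt{-1}\right)} - 37\right)}{2} = \frac{3 \left(\frac{5 - 2 i}{2 \left(- 2 i\right)} - 37\right)}{2} = \frac{3 \left(\frac{\frac{i}{2} \left(5 - 2 i\right)}{2} - 37\right)}{2} = \frac{3 \left(\frac{i \left(5 - 2 i\right)}{4} - 37\right)}{2} = \frac{3 \left(-37 + \frac{i \left(5 - 2 i\right)}{4}\right)}{2} = - \frac{111}{2} + \frac{3 i \left(5 - 2 i\right)}{8}$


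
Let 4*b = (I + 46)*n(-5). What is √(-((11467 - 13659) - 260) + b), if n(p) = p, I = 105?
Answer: √9053/2 ≈ 47.574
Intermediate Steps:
b = -755/4 (b = ((105 + 46)*(-5))/4 = (151*(-5))/4 = (¼)*(-755) = -755/4 ≈ -188.75)
√(-((11467 - 13659) - 260) + b) = √(-((11467 - 13659) - 260) - 755/4) = √(-(-2192 - 260) - 755/4) = √(-1*(-2452) - 755/4) = √(2452 - 755/4) = √(9053/4) = √9053/2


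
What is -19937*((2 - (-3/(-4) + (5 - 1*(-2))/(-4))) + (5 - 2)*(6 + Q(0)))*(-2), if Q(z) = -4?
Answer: 358866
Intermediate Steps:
-19937*((2 - (-3/(-4) + (5 - 1*(-2))/(-4))) + (5 - 2)*(6 + Q(0)))*(-2) = -19937*((2 - (-3/(-4) + (5 - 1*(-2))/(-4))) + (5 - 2)*(6 - 4))*(-2) = -19937*((2 - (-3*(-1/4) + (5 + 2)*(-1/4))) + 3*2)*(-2) = -19937*((2 - (3/4 + 7*(-1/4))) + 6)*(-2) = -19937*((2 - (3/4 - 7/4)) + 6)*(-2) = -19937*((2 - 1*(-1)) + 6)*(-2) = -19937*((2 + 1) + 6)*(-2) = -19937*(3 + 6)*(-2) = -179433*(-2) = -19937*(-18) = 358866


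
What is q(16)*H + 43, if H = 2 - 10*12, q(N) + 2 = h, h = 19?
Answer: -1963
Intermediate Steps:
q(N) = 17 (q(N) = -2 + 19 = 17)
H = -118 (H = 2 - 120 = -118)
q(16)*H + 43 = 17*(-118) + 43 = -2006 + 43 = -1963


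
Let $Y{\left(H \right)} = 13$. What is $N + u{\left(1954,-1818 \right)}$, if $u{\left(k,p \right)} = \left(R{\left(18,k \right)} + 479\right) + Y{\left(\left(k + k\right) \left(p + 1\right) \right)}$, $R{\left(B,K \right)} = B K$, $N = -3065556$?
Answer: $-3029892$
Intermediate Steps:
$u{\left(k,p \right)} = 492 + 18 k$ ($u{\left(k,p \right)} = \left(18 k + 479\right) + 13 = \left(479 + 18 k\right) + 13 = 492 + 18 k$)
$N + u{\left(1954,-1818 \right)} = -3065556 + \left(492 + 18 \cdot 1954\right) = -3065556 + \left(492 + 35172\right) = -3065556 + 35664 = -3029892$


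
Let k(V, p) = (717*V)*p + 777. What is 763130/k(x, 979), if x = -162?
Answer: -763130/113713989 ≈ -0.0067110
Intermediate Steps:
k(V, p) = 777 + 717*V*p (k(V, p) = 717*V*p + 777 = 777 + 717*V*p)
763130/k(x, 979) = 763130/(777 + 717*(-162)*979) = 763130/(777 - 113714766) = 763130/(-113713989) = 763130*(-1/113713989) = -763130/113713989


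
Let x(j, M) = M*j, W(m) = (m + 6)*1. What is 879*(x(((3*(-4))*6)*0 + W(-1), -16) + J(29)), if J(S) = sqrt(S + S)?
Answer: -70320 + 879*sqrt(58) ≈ -63626.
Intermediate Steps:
W(m) = 6 + m (W(m) = (6 + m)*1 = 6 + m)
J(S) = sqrt(2)*sqrt(S) (J(S) = sqrt(2*S) = sqrt(2)*sqrt(S))
879*(x(((3*(-4))*6)*0 + W(-1), -16) + J(29)) = 879*(-16*(((3*(-4))*6)*0 + (6 - 1)) + sqrt(2)*sqrt(29)) = 879*(-16*(-12*6*0 + 5) + sqrt(58)) = 879*(-16*(-72*0 + 5) + sqrt(58)) = 879*(-16*(0 + 5) + sqrt(58)) = 879*(-16*5 + sqrt(58)) = 879*(-80 + sqrt(58)) = -70320 + 879*sqrt(58)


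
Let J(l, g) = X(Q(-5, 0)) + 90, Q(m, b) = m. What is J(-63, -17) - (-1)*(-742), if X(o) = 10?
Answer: -642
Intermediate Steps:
J(l, g) = 100 (J(l, g) = 10 + 90 = 100)
J(-63, -17) - (-1)*(-742) = 100 - (-1)*(-742) = 100 - 1*742 = 100 - 742 = -642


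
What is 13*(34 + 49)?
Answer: 1079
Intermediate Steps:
13*(34 + 49) = 13*83 = 1079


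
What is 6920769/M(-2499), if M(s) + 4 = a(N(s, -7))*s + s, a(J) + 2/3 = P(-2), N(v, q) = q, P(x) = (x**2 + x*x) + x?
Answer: -2306923/5277 ≈ -437.17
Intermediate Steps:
P(x) = x + 2*x**2 (P(x) = (x**2 + x**2) + x = 2*x**2 + x = x + 2*x**2)
a(J) = 16/3 (a(J) = -2/3 - 2*(1 + 2*(-2)) = -2/3 - 2*(1 - 4) = -2/3 - 2*(-3) = -2/3 + 6 = 16/3)
M(s) = -4 + 19*s/3 (M(s) = -4 + (16*s/3 + s) = -4 + 19*s/3)
6920769/M(-2499) = 6920769/(-4 + (19/3)*(-2499)) = 6920769/(-4 - 15827) = 6920769/(-15831) = 6920769*(-1/15831) = -2306923/5277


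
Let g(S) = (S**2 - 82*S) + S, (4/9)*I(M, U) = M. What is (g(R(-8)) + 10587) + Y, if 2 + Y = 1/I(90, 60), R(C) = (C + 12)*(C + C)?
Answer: 8045327/405 ≈ 19865.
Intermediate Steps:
R(C) = 2*C*(12 + C) (R(C) = (12 + C)*(2*C) = 2*C*(12 + C))
I(M, U) = 9*M/4
Y = -808/405 (Y = -2 + 1/((9/4)*90) = -2 + 1/(405/2) = -2 + 2/405 = -808/405 ≈ -1.9951)
g(S) = S**2 - 81*S
(g(R(-8)) + 10587) + Y = ((2*(-8)*(12 - 8))*(-81 + 2*(-8)*(12 - 8)) + 10587) - 808/405 = ((2*(-8)*4)*(-81 + 2*(-8)*4) + 10587) - 808/405 = (-64*(-81 - 64) + 10587) - 808/405 = (-64*(-145) + 10587) - 808/405 = (9280 + 10587) - 808/405 = 19867 - 808/405 = 8045327/405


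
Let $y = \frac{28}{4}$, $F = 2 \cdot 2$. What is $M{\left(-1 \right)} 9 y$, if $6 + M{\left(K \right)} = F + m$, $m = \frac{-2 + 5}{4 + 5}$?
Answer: $-105$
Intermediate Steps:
$m = \frac{1}{3}$ ($m = \frac{3}{9} = 3 \cdot \frac{1}{9} = \frac{1}{3} \approx 0.33333$)
$F = 4$
$y = 7$ ($y = 28 \cdot \frac{1}{4} = 7$)
$M{\left(K \right)} = - \frac{5}{3}$ ($M{\left(K \right)} = -6 + \left(4 + \frac{1}{3}\right) = -6 + \frac{13}{3} = - \frac{5}{3}$)
$M{\left(-1 \right)} 9 y = \left(- \frac{5}{3}\right) 9 \cdot 7 = \left(-15\right) 7 = -105$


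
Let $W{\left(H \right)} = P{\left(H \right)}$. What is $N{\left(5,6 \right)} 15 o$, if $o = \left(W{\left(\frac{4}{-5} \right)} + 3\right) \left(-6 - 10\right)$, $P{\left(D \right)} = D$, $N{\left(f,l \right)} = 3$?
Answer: $-1584$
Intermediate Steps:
$W{\left(H \right)} = H$
$o = - \frac{176}{5}$ ($o = \left(\frac{4}{-5} + 3\right) \left(-6 - 10\right) = \left(4 \left(- \frac{1}{5}\right) + 3\right) \left(-16\right) = \left(- \frac{4}{5} + 3\right) \left(-16\right) = \frac{11}{5} \left(-16\right) = - \frac{176}{5} \approx -35.2$)
$N{\left(5,6 \right)} 15 o = 3 \cdot 15 \left(- \frac{176}{5}\right) = 45 \left(- \frac{176}{5}\right) = -1584$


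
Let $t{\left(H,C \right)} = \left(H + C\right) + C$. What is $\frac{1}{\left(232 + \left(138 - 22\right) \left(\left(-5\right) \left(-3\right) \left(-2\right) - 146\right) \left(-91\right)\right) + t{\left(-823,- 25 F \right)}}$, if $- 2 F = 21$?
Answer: $\frac{1}{1857790} \approx 5.3827 \cdot 10^{-7}$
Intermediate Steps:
$F = - \frac{21}{2}$ ($F = \left(- \frac{1}{2}\right) 21 = - \frac{21}{2} \approx -10.5$)
$t{\left(H,C \right)} = H + 2 C$ ($t{\left(H,C \right)} = \left(C + H\right) + C = H + 2 C$)
$\frac{1}{\left(232 + \left(138 - 22\right) \left(\left(-5\right) \left(-3\right) \left(-2\right) - 146\right) \left(-91\right)\right) + t{\left(-823,- 25 F \right)}} = \frac{1}{\left(232 + \left(138 - 22\right) \left(\left(-5\right) \left(-3\right) \left(-2\right) - 146\right) \left(-91\right)\right) - \left(823 - 2 \left(\left(-25\right) \left(- \frac{21}{2}\right)\right)\right)} = \frac{1}{\left(232 + 116 \left(15 \left(-2\right) - 146\right) \left(-91\right)\right) + \left(-823 + 2 \cdot \frac{525}{2}\right)} = \frac{1}{\left(232 + 116 \left(-30 - 146\right) \left(-91\right)\right) + \left(-823 + 525\right)} = \frac{1}{\left(232 + 116 \left(-176\right) \left(-91\right)\right) - 298} = \frac{1}{\left(232 - -1857856\right) - 298} = \frac{1}{\left(232 + 1857856\right) - 298} = \frac{1}{1858088 - 298} = \frac{1}{1857790}$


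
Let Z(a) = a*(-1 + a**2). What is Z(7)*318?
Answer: 106848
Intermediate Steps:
Z(7)*318 = (7**3 - 1*7)*318 = (343 - 7)*318 = 336*318 = 106848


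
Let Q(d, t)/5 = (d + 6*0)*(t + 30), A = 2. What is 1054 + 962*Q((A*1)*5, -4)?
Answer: 1251654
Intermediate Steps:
Q(d, t) = 5*d*(30 + t) (Q(d, t) = 5*((d + 6*0)*(t + 30)) = 5*((d + 0)*(30 + t)) = 5*(d*(30 + t)) = 5*d*(30 + t))
1054 + 962*Q((A*1)*5, -4) = 1054 + 962*(5*((2*1)*5)*(30 - 4)) = 1054 + 962*(5*(2*5)*26) = 1054 + 962*(5*10*26) = 1054 + 962*1300 = 1054 + 1250600 = 1251654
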